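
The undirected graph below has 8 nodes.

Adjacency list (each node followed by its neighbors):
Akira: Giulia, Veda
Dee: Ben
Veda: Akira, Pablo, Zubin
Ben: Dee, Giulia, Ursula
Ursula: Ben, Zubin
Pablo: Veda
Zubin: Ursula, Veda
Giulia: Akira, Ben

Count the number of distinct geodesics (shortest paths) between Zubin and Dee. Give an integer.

The shortest distance is 3, and the only length-3 path is Zubin–Ursula–Ben–Dee. So there is exactly 1 shortest path.

1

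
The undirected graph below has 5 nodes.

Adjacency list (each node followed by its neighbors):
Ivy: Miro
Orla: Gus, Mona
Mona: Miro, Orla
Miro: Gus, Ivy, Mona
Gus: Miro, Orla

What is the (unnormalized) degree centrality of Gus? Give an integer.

Gus is directly tied to Miro and Orla. That is 2 neighbors, so the degree of Gus is 2.

2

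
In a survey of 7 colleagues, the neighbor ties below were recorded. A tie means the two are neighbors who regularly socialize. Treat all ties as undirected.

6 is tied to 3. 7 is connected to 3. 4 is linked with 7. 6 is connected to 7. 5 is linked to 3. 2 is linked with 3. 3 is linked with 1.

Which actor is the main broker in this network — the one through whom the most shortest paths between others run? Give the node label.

3

Unnormalized betweenness of each node: 1:0, 2:0, 3:12, 4:0, 5:0, 6:0, 7:5.
3 has the largest value, 12, making it the main broker — the node through which the most shortest paths run.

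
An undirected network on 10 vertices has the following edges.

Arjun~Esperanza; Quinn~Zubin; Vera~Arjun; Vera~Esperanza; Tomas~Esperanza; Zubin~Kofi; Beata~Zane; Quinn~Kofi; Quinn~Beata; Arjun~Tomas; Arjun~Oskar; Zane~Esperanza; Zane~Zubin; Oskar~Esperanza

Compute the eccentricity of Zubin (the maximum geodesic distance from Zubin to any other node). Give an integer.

Distances from Zubin: Arjun:3, Beata:2, Esperanza:2, Kofi:1, Oskar:3, Quinn:1, Tomas:3, Vera:3, Zane:1.
The largest is 3 (to Tomas, Vera, Oskar, and Arjun), so the eccentricity of Zubin is 3.

3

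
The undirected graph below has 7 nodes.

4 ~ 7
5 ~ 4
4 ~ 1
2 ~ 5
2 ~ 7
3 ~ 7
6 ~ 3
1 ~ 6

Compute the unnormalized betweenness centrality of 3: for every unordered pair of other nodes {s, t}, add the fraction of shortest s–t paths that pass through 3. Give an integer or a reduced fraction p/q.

Pairs whose geodesics pass through 3 — 2–6: 1; 7–6: 1.
All other pairs contribute 0.
Summing the contributions gives betweenness(3) = 2.

2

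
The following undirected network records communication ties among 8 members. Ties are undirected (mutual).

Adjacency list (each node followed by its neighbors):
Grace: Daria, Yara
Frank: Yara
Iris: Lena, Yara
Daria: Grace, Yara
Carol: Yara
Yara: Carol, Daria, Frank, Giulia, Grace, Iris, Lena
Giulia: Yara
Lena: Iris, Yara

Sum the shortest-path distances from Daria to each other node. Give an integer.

12

Distances from Daria: Carol:2, Frank:2, Giulia:2, Grace:1, Iris:2, Lena:2, Yara:1.
Sum = 2 + 2 + 2 + 1 + 2 + 2 + 1 = 12.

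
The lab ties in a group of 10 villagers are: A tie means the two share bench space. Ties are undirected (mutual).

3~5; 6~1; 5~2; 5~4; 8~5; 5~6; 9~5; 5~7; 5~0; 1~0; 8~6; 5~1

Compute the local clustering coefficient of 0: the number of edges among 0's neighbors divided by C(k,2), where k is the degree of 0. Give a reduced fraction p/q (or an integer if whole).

0's neighbors: 1 and 5 (k = 2).
Possible neighbor pairs: C(2,2) = 1. Edges among them: 1–5 → e = 1.
Clustering(0) = 1/1.

1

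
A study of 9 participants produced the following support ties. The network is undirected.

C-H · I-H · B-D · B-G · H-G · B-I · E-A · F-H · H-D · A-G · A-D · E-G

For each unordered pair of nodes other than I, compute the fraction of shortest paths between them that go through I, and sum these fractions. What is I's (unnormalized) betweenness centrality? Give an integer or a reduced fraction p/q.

Pairs whose geodesics pass through I — H–B: 1/3; F–B: 1/3; C–B: 1/3.
All other pairs contribute 0.
Summing the contributions gives betweenness(I) = 1.

1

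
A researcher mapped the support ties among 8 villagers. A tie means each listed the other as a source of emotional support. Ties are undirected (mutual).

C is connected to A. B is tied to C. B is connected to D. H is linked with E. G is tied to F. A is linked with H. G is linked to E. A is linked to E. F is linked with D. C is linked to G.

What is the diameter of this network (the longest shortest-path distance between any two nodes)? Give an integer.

4

Eccentricity of each node (its greatest distance to any other): A:3, B:3, C:2, D:4, E:3, F:3, G:2, H:4.
The maximum eccentricity is 4, realized for instance by the pair D–H via D – B – C – A – H. So the diameter is 4.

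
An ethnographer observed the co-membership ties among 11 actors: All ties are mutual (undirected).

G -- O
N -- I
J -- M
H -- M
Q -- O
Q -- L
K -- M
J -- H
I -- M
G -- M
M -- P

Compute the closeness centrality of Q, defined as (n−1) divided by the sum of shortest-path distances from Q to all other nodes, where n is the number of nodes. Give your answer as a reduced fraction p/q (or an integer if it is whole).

5/16

Distances from Q: G:2, H:4, I:4, J:4, K:4, L:1, M:3, N:5, O:1, P:4. Sum = 32.
n = 11, so closeness = 10/32 = 5/16.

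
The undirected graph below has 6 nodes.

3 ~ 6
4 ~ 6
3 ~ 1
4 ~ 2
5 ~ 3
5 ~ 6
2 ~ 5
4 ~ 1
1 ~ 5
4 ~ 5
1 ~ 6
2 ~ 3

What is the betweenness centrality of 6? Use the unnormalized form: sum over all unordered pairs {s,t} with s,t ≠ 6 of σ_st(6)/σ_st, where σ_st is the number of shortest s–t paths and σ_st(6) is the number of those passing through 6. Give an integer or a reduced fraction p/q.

1/4

Pairs whose geodesics pass through 6 — 4–3: 1/4.
All other pairs contribute 0.
Summing the contributions gives betweenness(6) = 1/4.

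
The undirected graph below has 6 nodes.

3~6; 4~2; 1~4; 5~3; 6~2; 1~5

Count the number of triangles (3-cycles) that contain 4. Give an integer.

0

4's neighbors are 1 and 2, but none of them are tied to each other, so no triangle contains 4.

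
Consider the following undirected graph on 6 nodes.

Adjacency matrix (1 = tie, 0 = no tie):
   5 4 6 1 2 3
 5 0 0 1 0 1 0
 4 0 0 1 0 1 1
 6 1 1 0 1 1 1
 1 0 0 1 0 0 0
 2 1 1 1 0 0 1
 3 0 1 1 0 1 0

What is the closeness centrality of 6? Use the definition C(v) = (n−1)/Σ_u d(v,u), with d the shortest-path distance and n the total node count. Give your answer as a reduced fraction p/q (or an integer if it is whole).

1

Distances from 6: 1:1, 2:1, 3:1, 4:1, 5:1. Sum = 5.
n = 6, so closeness = 5/5 = 1.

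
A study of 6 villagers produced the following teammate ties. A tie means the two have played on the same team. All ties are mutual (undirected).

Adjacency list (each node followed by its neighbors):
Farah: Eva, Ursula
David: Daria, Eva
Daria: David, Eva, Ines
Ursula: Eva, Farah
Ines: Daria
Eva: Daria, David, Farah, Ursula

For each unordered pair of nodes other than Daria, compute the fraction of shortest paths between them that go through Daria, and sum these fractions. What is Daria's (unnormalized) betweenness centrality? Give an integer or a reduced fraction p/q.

4

Pairs whose geodesics pass through Daria — Eva–Ines: 1; Ursula–Ines: 1; David–Ines: 1; Farah–Ines: 1.
All other pairs contribute 0.
Summing the contributions gives betweenness(Daria) = 4.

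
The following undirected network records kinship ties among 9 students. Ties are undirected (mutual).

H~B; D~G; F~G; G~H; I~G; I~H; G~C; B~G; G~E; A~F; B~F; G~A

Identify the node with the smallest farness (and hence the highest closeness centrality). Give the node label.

G

Farness (sum of distances to all others) for each node — A:14, B:13, C:15, D:15, E:15, F:13, G:8, H:13, I:14.
The smallest farness is 8, for G, so G has the highest closeness.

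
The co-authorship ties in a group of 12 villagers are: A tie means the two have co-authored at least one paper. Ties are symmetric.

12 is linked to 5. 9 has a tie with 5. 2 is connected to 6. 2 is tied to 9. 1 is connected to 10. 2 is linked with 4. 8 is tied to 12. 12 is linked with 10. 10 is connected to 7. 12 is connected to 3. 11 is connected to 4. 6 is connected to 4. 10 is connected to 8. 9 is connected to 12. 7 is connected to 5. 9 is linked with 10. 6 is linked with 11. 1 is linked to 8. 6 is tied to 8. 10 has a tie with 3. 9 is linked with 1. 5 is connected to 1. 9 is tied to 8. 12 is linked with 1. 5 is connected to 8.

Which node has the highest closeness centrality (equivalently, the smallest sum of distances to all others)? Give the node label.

8

Farness (sum of distances to all others) for each node — 1:19, 2:21, 3:26, 4:27, 5:19, 6:20, 7:26, 8:16, 9:17, 10:18, 11:29, 12:18.
The smallest farness is 16, for 8, so 8 has the highest closeness.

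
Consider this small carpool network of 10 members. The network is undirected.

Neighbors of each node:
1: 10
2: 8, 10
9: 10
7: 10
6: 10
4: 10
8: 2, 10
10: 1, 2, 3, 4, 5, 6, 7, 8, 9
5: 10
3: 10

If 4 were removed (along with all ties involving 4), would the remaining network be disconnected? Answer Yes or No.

Even without 4, every remaining node can still reach every other (the residual graph is connected), so 4 is not a cut vertex.

No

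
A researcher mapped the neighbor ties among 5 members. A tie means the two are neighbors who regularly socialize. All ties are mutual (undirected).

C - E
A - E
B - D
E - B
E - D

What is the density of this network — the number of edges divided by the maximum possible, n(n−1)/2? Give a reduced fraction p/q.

There are 5 edges and 5 nodes, so the maximum possible is C(5,2) = 10.
Density = 5/10 = 1/2.

1/2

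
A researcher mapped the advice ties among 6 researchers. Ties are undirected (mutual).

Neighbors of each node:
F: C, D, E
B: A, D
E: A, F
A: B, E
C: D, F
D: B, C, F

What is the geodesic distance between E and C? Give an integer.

One shortest route is E – F – C, which uses 2 edges, and E and C are not directly tied, so nothing shorter exists. So d(E,C) = 2.

2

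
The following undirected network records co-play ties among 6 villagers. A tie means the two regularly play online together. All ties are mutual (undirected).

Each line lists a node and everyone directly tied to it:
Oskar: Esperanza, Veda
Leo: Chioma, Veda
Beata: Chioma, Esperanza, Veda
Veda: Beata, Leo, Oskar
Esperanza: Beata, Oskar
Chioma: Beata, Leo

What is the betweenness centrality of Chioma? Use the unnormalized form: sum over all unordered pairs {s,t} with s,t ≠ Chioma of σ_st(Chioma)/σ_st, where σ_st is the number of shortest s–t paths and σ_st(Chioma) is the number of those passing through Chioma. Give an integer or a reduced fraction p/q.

Pairs whose geodesics pass through Chioma — Beata–Leo: 1/2; Leo–Esperanza: 1/3.
All other pairs contribute 0.
Summing the contributions gives betweenness(Chioma) = 5/6.

5/6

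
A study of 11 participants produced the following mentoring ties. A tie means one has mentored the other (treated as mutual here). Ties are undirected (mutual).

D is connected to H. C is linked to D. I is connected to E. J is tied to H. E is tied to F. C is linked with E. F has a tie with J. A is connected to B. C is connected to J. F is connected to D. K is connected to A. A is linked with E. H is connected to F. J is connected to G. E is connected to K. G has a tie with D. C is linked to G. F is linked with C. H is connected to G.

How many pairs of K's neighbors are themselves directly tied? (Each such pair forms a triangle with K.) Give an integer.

1

K's neighbors: A and E.
Neighbor pairs that are themselves tied: K–A–E. Each forms one triangle with K, for 1 in total.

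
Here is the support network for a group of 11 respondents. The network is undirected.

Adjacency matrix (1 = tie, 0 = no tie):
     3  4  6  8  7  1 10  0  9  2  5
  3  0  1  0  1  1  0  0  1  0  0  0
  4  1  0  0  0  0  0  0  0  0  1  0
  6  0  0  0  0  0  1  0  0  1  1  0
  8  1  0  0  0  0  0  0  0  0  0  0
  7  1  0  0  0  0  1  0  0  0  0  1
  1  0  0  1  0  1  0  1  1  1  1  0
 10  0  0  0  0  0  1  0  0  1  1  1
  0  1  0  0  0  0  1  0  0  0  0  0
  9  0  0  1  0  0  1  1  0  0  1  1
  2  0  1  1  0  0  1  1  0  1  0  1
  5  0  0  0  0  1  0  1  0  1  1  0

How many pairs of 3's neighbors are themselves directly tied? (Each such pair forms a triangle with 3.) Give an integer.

0

3's neighbors are 0, 4, 7, and 8, but none of them are tied to each other, so no triangle contains 3.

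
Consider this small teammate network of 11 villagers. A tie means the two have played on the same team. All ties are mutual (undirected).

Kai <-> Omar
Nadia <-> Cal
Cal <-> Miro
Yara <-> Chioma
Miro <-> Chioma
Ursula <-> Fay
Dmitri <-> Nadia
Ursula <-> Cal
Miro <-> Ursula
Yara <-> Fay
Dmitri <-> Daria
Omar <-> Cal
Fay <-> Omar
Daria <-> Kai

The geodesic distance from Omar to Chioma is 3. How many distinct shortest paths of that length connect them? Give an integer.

2

The shortest distance is 3. The length-3 paths are: Omar–Cal–Miro–Chioma; Omar–Fay–Yara–Chioma.
That gives 2 distinct shortest paths.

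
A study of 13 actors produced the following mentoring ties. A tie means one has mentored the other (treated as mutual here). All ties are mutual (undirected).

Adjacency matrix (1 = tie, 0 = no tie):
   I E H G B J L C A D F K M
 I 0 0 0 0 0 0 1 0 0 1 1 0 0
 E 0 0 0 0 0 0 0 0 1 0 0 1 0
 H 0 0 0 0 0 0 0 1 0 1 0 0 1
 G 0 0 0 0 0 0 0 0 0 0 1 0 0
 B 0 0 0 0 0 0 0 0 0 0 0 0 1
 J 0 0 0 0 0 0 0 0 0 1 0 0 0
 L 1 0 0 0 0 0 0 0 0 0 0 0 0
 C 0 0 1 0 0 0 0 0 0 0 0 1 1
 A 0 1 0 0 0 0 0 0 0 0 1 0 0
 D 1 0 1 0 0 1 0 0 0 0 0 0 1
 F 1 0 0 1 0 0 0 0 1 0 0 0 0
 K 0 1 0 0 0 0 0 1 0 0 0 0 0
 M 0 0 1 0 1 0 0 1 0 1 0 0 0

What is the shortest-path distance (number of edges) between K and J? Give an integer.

4

One shortest route is K – C – H – D – J, which uses 4 edges, and at distance 3 from K we only reach {B, D, F}, which does not include J. So d(K,J) = 4.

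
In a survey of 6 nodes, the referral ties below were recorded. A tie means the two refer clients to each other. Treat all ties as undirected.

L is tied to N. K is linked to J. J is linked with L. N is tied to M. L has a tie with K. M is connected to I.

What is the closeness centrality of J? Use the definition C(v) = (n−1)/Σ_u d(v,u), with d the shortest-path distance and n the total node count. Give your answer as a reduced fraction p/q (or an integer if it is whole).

Distances from J: I:4, K:1, L:1, M:3, N:2. Sum = 11.
n = 6, so closeness = 5/11.

5/11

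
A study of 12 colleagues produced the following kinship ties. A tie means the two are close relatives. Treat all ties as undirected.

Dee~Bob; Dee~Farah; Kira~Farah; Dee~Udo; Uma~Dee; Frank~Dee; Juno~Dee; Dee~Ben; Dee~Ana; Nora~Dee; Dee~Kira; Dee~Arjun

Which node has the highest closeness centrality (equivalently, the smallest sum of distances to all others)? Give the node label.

Farness (sum of distances to all others) for each node — Ana:21, Arjun:21, Ben:21, Bob:21, Dee:11, Farah:20, Frank:21, Juno:21, Kira:20, Nora:21, Udo:21, Uma:21.
The smallest farness is 11, for Dee, so Dee has the highest closeness.

Dee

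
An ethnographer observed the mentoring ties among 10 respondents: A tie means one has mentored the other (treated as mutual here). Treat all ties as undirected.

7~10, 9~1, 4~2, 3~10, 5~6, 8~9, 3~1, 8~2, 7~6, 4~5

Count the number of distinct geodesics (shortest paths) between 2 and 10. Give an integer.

2

The shortest distance is 5. The length-5 paths are: 2–4–5–6–7–10; 2–8–9–1–3–10.
That gives 2 distinct shortest paths.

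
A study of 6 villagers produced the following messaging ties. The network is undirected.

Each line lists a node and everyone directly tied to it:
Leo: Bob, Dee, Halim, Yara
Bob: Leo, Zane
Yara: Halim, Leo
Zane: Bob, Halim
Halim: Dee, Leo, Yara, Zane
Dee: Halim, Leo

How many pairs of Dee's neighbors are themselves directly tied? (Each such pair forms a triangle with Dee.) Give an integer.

Dee's neighbors: Halim and Leo.
Neighbor pairs that are themselves tied: Dee–Halim–Leo. Each forms one triangle with Dee, for 1 in total.

1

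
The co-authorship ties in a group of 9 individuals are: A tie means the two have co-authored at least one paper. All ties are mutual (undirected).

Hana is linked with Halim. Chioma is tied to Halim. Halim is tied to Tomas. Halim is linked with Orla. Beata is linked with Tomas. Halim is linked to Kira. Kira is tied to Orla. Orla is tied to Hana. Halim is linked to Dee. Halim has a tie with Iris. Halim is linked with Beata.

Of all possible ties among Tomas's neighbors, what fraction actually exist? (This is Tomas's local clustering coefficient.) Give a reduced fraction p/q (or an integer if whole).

1

Tomas's neighbors: Beata and Halim (k = 2).
Possible neighbor pairs: C(2,2) = 1. Edges among them: Beata–Halim → e = 1.
Clustering(Tomas) = 1/1.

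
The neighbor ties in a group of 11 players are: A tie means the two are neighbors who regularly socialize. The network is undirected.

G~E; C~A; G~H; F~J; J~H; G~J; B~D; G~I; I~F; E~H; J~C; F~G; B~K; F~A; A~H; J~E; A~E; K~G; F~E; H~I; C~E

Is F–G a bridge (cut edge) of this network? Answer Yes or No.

Even without that edge, F still reaches G via F – J – G, so the network stays connected. Not a bridge.

No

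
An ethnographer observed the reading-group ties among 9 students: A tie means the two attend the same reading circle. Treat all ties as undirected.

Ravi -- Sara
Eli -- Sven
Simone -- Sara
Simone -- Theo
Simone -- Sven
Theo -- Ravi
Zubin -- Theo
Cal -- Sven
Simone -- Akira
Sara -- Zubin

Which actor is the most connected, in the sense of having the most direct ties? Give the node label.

Degrees — Akira:1, Cal:1, Eli:1, Ravi:2, Sara:3, Simone:4, Sven:3, Theo:3, Zubin:2.
The maximum is 4, attained only by Simone.

Simone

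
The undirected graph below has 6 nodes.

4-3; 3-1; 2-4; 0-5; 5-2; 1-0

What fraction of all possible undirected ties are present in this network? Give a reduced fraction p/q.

2/5

There are 6 edges and 6 nodes, so the maximum possible is C(6,2) = 15.
Density = 6/15 = 2/5.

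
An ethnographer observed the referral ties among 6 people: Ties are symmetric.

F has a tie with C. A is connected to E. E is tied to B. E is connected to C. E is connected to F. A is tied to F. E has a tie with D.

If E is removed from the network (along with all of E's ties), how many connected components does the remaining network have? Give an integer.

Without E, the remaining ties split the others into: {A, C, F}; {B}; {D}.
That's 3 separate components.

3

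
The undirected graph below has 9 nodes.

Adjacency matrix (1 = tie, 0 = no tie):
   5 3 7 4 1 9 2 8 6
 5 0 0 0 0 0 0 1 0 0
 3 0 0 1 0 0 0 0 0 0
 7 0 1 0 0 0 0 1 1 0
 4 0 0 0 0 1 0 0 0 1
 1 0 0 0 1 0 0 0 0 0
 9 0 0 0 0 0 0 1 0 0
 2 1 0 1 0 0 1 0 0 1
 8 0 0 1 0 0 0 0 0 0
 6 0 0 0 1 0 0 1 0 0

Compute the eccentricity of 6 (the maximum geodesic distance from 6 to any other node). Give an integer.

3

Distances from 6: 1:2, 2:1, 3:3, 4:1, 5:2, 7:2, 8:3, 9:2.
The largest is 3 (to 3 and 8), so the eccentricity of 6 is 3.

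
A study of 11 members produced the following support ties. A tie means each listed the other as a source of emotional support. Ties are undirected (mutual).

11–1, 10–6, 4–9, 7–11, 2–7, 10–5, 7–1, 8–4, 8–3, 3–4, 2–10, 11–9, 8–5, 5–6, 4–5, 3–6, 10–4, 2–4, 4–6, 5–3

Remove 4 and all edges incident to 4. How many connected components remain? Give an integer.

4's neighbors (2, 3, 5, 6, 8, 9, and 10) remain reachable from one another through other ties, so the rest of the network stays in one piece.

1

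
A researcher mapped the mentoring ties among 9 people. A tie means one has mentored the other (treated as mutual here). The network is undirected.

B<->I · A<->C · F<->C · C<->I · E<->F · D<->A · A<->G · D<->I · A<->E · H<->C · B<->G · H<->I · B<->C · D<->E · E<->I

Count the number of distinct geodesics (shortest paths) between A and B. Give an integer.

The shortest distance is 2. The length-2 paths are: A–C–B; A–G–B.
That gives 2 distinct shortest paths.

2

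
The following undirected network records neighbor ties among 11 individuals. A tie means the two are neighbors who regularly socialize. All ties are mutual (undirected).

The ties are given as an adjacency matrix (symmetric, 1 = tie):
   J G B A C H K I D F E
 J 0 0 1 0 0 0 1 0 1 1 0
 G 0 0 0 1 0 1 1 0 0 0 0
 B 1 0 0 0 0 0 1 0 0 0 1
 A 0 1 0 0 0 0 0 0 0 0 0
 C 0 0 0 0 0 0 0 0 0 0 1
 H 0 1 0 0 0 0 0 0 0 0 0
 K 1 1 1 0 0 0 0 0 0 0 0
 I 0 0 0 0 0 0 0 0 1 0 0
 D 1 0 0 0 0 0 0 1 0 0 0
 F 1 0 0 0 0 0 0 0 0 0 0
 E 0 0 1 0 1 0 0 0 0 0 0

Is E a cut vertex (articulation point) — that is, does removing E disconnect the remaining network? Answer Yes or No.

Removing E leaves {A, B, D, F, G, H, I, J, and K} with no path to {C}, so the network splits into 2 components. E is a cut vertex.

Yes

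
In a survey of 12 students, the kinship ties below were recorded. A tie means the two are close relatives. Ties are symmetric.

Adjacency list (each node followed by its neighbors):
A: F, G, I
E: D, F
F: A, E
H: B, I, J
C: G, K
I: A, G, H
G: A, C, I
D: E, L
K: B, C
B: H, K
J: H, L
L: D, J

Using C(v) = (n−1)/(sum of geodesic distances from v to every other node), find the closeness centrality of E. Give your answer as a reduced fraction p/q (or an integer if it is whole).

Distances from E: A:2, B:5, C:4, D:1, F:1, G:3, H:4, I:3, J:3, K:5, L:2. Sum = 33.
n = 12, so closeness = 11/33 = 1/3.

1/3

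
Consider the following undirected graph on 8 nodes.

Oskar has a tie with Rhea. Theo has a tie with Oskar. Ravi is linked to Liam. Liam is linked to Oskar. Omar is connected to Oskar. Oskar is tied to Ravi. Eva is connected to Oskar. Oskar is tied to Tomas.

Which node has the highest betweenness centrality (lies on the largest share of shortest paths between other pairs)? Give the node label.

Oskar

Unnormalized betweenness of each node: Eva:0, Liam:0, Omar:0, Oskar:20, Ravi:0, Rhea:0, Theo:0, Tomas:0.
Oskar has the largest value, 20, making it the main broker — the node through which the most shortest paths run.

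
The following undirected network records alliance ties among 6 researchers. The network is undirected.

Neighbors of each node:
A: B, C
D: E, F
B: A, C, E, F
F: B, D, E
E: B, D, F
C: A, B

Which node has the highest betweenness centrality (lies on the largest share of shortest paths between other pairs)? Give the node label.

Unnormalized betweenness of each node: A:0, B:6, C:0, D:0, E:3/2, F:3/2.
B has the largest value, 6, making it the main broker — the node through which the most shortest paths run.

B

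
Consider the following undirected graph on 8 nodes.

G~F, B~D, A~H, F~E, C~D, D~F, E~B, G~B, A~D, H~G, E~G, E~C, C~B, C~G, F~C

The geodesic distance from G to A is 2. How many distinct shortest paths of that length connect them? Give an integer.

The shortest distance is 2, and the only length-2 path is G–H–A. So there is exactly 1 shortest path.

1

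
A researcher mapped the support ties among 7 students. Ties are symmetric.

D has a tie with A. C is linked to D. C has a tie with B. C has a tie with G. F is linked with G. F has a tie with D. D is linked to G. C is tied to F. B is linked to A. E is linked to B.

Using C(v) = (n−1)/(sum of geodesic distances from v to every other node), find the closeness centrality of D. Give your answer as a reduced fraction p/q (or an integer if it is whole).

2/3

Distances from D: A:1, B:2, C:1, E:3, F:1, G:1. Sum = 9.
n = 7, so closeness = 6/9 = 2/3.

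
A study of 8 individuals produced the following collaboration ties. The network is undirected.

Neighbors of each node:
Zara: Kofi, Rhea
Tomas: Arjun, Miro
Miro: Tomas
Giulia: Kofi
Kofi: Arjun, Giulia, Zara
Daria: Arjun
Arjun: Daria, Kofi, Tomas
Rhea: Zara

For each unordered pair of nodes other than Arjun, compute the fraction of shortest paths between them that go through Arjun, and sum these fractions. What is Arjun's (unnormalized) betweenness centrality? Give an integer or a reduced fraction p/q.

14

Pairs whose geodesics pass through Arjun — Miro–Rhea: 1; Miro–Giulia: 1; Miro–Zara: 1; Miro–Kofi: 1; Miro–Daria: 1; Rhea–Tomas: 1; Rhea–Daria: 1; Giulia–Tomas: 1; Giulia–Daria: 1; Zara–Tomas: 1; Zara–Daria: 1; Kofi–Tomas: 1; Kofi–Daria: 1; Tomas–Daria: 1.
All other pairs contribute 0.
Summing the contributions gives betweenness(Arjun) = 14.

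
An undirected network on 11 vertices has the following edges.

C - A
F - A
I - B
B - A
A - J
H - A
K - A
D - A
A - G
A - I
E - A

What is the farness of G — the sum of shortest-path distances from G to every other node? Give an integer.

19

Distances from G: A:1, B:2, C:2, D:2, E:2, F:2, H:2, I:2, J:2, K:2.
Sum = 1 + 2 + 2 + 2 + 2 + 2 + 2 + 2 + 2 + 2 = 19.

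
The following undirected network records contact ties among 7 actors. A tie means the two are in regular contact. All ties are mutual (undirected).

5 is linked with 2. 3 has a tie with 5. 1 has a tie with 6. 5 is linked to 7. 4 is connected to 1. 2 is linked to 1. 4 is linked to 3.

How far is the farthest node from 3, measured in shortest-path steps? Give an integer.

Distances from 3: 1:2, 2:2, 4:1, 5:1, 6:3, 7:2.
The largest is 3 (to 6), so the eccentricity of 3 is 3.

3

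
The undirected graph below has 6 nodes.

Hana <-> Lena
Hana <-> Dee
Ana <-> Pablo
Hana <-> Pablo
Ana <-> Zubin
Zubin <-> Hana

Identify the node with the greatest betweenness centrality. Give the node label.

Unnormalized betweenness of each node: Ana:1/2, Dee:0, Hana:15/2, Lena:0, Pablo:3/2, Zubin:3/2.
Hana has the largest value, 15/2, making it the main broker — the node through which the most shortest paths run.

Hana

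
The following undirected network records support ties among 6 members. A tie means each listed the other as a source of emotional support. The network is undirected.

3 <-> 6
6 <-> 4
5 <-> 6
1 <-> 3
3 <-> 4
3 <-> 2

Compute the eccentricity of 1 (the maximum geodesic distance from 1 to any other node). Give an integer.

3

Distances from 1: 2:2, 3:1, 4:2, 5:3, 6:2.
The largest is 3 (to 5), so the eccentricity of 1 is 3.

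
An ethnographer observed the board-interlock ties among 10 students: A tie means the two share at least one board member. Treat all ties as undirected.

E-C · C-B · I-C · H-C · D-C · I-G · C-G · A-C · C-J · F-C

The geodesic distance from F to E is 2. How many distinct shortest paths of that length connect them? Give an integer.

The shortest distance is 2, and the only length-2 path is F–C–E. So there is exactly 1 shortest path.

1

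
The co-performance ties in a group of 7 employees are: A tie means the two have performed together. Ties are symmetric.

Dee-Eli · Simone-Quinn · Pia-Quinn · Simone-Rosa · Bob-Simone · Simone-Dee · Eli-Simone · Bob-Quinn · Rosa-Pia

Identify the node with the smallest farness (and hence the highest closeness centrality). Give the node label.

Farness (sum of distances to all others) for each node — Bob:10, Dee:11, Eli:11, Pia:12, Quinn:9, Rosa:10, Simone:7.
The smallest farness is 7, for Simone, so Simone has the highest closeness.

Simone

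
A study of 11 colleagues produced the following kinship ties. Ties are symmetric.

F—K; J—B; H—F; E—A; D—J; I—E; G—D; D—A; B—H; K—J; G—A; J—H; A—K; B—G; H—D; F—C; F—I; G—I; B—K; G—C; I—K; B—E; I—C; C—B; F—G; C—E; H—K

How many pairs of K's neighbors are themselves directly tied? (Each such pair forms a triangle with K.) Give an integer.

5

K's neighbors: A, B, F, H, I, and J.
Neighbor pairs that are themselves tied: K–B–H; K–B–J; K–F–H; K–F–I; K–H–J. Each forms one triangle with K, for 5 in total.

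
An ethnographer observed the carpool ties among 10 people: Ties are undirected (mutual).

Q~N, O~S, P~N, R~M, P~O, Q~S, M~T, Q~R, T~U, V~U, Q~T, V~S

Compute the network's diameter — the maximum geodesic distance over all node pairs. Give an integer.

Eccentricity of each node (its greatest distance to any other): M:4, N:3, O:4, P:4, Q:2, R:3, S:3, T:3, U:4, V:3.
The maximum eccentricity is 4, realized for instance by the pair U–P via U – V – S – O – P. So the diameter is 4.

4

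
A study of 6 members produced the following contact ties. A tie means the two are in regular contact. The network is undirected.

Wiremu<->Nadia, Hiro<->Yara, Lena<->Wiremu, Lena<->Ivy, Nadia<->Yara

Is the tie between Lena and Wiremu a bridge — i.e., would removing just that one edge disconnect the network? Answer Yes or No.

Without the Lena–Wiremu edge there is no alternate route between Lena and Wiremu, so the network disconnects. It is a bridge.

Yes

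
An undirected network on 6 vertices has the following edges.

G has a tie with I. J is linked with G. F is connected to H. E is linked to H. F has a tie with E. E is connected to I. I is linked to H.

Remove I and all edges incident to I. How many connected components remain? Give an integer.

2

Without I, the remaining ties split the others into: {E, F, H}; {G, J}.
That's 2 separate components.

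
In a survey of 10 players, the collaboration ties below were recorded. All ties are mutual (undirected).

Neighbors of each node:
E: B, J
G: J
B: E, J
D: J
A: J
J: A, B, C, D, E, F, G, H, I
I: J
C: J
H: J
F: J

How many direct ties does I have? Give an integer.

I is directly tied to J. That is 1 neighbor, so the degree of I is 1.

1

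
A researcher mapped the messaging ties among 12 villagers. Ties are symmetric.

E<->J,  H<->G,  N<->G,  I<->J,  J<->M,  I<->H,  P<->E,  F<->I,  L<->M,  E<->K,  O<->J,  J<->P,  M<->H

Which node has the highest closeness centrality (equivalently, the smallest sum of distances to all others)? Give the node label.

Farness (sum of distances to all others) for each node — E:27, F:32, G:32, H:24, I:22, J:20, K:37, L:32, M:22, N:42, O:30, P:28.
The smallest farness is 20, for J, so J has the highest closeness.

J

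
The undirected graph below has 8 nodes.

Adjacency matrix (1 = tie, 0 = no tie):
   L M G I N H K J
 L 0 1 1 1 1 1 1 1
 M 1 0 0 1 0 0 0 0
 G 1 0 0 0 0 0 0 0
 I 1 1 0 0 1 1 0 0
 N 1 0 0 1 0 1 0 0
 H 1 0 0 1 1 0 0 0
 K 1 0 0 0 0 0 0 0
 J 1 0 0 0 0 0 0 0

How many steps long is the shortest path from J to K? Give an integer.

One shortest route is J – L – K, which uses 2 edges, and J and K are not directly tied, so nothing shorter exists. So d(J,K) = 2.

2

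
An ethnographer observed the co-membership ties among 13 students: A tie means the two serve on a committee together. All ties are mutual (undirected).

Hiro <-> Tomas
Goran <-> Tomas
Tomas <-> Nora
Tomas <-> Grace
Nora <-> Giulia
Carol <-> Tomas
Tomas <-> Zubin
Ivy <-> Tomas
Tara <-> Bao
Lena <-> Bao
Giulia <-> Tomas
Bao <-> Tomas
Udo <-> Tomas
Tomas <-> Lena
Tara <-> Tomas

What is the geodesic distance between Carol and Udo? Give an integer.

2

One shortest route is Carol – Tomas – Udo, which uses 2 edges, and Carol and Udo are not directly tied, so nothing shorter exists. So d(Carol,Udo) = 2.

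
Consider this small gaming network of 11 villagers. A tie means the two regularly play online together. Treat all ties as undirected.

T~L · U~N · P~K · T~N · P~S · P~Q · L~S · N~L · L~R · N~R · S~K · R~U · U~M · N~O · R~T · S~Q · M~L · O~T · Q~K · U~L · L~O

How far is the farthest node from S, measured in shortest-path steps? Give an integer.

Distances from S: K:1, L:1, M:2, N:2, O:2, P:1, Q:1, R:2, T:2, U:2.
The largest is 2 (to T, U, O, M, N, and R), so the eccentricity of S is 2.

2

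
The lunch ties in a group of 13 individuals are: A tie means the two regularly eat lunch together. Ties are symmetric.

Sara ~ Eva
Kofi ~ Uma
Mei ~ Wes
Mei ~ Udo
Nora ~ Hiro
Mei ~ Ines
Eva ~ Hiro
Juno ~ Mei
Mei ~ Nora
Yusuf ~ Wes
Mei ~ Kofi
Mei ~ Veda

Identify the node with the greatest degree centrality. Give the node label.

Mei

Degrees — Eva:2, Hiro:2, Ines:1, Juno:1, Kofi:2, Mei:7, Nora:2, Sara:1, Udo:1, Uma:1, Veda:1, Wes:2, Yusuf:1.
The maximum is 7, attained only by Mei.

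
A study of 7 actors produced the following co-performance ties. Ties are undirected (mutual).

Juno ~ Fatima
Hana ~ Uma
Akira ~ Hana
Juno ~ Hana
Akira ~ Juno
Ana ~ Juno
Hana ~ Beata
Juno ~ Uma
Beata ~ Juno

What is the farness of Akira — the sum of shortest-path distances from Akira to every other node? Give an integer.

Distances from Akira: Ana:2, Beata:2, Fatima:2, Hana:1, Juno:1, Uma:2.
Sum = 2 + 2 + 2 + 1 + 1 + 2 = 10.

10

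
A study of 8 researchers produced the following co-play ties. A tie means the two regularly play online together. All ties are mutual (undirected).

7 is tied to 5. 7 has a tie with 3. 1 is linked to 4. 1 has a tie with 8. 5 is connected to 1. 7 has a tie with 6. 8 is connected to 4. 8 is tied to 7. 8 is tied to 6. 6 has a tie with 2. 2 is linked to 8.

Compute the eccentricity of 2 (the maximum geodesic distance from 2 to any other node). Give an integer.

3

Distances from 2: 1:2, 3:3, 4:2, 5:3, 6:1, 7:2, 8:1.
The largest is 3 (to 3 and 5), so the eccentricity of 2 is 3.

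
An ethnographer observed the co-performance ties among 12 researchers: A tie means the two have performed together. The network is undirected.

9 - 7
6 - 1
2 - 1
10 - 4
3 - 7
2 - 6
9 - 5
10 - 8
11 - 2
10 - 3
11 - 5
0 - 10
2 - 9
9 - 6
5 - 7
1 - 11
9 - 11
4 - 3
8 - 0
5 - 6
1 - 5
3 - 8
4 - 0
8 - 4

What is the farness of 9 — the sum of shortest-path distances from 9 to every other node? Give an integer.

22

Distances from 9: 0:4, 1:2, 2:1, 3:2, 4:3, 5:1, 6:1, 7:1, 8:3, 10:3, 11:1.
Sum = 4 + 2 + 1 + 2 + 3 + 1 + 1 + 1 + 3 + 3 + 1 = 22.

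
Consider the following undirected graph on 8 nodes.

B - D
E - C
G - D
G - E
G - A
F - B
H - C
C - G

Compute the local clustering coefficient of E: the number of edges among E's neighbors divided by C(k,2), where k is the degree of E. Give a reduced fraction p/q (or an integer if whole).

1

E's neighbors: C and G (k = 2).
Possible neighbor pairs: C(2,2) = 1. Edges among them: C–G → e = 1.
Clustering(E) = 1/1.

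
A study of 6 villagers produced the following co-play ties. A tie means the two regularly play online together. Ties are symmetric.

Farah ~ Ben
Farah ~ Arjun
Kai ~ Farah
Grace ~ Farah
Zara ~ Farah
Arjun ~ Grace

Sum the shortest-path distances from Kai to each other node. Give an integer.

Distances from Kai: Arjun:2, Ben:2, Farah:1, Grace:2, Zara:2.
Sum = 2 + 2 + 1 + 2 + 2 = 9.

9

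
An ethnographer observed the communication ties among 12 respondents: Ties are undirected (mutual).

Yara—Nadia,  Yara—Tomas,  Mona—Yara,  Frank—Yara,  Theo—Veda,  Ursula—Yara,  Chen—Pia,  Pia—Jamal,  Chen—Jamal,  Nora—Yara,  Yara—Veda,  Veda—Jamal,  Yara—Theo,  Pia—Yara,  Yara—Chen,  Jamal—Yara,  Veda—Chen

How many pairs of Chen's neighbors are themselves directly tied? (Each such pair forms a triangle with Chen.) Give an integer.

5

Chen's neighbors: Jamal, Pia, Veda, and Yara.
Neighbor pairs that are themselves tied: Chen–Jamal–Pia; Chen–Jamal–Veda; Chen–Jamal–Yara; Chen–Pia–Yara; Chen–Veda–Yara. Each forms one triangle with Chen, for 5 in total.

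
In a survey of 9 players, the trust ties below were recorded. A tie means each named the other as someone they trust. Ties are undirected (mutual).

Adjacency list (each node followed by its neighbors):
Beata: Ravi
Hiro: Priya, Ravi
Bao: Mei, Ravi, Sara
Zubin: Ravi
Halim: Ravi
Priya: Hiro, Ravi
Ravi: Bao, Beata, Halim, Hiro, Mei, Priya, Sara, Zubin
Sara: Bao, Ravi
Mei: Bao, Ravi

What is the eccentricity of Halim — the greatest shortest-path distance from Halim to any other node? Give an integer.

2

Distances from Halim: Bao:2, Beata:2, Hiro:2, Mei:2, Priya:2, Ravi:1, Sara:2, Zubin:2.
The largest is 2 (to Priya, Sara, Bao, Mei, Beata, Zubin, and Hiro), so the eccentricity of Halim is 2.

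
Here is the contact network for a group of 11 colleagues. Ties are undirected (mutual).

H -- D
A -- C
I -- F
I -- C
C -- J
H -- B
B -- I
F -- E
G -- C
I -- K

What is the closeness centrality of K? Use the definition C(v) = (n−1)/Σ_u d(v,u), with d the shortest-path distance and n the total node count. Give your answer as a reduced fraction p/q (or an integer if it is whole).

Distances from K: A:3, B:2, C:2, D:4, E:3, F:2, G:3, H:3, I:1, J:3. Sum = 26.
n = 11, so closeness = 10/26 = 5/13.

5/13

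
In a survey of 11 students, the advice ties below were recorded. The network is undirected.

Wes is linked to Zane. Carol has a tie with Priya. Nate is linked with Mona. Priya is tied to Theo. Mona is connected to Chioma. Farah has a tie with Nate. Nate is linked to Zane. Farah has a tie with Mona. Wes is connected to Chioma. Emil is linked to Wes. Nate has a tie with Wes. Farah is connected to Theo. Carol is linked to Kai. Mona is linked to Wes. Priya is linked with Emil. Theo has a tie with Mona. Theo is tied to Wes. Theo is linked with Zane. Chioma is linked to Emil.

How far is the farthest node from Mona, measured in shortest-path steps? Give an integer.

4

Distances from Mona: Carol:3, Chioma:1, Emil:2, Farah:1, Kai:4, Nate:1, Priya:2, Theo:1, Wes:1, Zane:2.
The largest is 4 (to Kai), so the eccentricity of Mona is 4.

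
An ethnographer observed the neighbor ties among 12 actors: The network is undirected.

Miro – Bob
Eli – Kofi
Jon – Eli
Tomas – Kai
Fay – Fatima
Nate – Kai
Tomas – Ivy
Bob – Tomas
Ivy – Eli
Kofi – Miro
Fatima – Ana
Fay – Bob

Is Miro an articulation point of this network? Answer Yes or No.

Even without Miro, every remaining node can still reach every other (the residual graph is connected), so Miro is not a cut vertex.

No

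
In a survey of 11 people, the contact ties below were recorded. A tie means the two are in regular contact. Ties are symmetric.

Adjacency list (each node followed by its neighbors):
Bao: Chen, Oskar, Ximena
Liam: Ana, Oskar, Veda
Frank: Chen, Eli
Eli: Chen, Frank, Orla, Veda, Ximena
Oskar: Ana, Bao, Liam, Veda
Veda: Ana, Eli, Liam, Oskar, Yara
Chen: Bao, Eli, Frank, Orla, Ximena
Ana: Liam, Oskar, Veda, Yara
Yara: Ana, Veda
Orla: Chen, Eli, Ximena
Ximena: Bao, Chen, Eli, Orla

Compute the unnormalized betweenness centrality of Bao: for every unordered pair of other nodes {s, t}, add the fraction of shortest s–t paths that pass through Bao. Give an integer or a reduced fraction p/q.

Pairs whose geodesics pass through Bao — Liam–Chen: 1/2; Liam–Ximena: 1/2; Ana–Chen: 1/2; Ana–Ximena: 1/2; Oskar–Frank: 1/2; Oskar–Chen: 1; Oskar–Ximena: 1; Oskar–Orla: 2/3.
All other pairs contribute 0.
Summing the contributions gives betweenness(Bao) = 31/6.

31/6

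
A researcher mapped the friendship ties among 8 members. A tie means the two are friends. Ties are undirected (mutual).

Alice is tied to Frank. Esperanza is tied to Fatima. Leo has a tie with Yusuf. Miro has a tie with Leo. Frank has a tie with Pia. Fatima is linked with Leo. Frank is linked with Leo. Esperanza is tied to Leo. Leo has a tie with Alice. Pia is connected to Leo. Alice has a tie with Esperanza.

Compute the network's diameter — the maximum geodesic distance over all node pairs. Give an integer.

Eccentricity of each node (its greatest distance to any other): Alice:2, Esperanza:2, Fatima:2, Frank:2, Leo:1, Miro:2, Pia:2, Yusuf:2.
The maximum eccentricity is 2, realized for instance by the pair Yusuf–Miro via Yusuf – Leo – Miro. So the diameter is 2.

2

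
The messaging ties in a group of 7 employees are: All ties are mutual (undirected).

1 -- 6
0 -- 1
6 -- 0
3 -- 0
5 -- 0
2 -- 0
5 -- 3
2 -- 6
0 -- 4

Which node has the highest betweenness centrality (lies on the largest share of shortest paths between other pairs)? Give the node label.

Unnormalized betweenness of each node: 0:23/2, 1:0, 2:0, 3:0, 4:0, 5:0, 6:1/2.
0 has the largest value, 23/2, making it the main broker — the node through which the most shortest paths run.

0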